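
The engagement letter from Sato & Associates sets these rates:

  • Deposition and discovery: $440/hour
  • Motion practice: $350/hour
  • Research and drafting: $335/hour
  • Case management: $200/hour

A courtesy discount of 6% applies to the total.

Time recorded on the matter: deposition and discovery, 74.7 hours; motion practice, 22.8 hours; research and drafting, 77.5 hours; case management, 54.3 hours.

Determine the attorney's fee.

$73,010.27

Deposition and discovery: 74.7 × $440 = $32,868.00
Motion practice: 22.8 × $350 = $7,980.00
Research and drafting: 77.5 × $335 = $25,962.50
Case management: 54.3 × $200 = $10,860.00
Subtotal: $77,670.50
Less 6% discount: −$4,660.23
Total: $77,670.50 − $4,660.23 = $73,010.27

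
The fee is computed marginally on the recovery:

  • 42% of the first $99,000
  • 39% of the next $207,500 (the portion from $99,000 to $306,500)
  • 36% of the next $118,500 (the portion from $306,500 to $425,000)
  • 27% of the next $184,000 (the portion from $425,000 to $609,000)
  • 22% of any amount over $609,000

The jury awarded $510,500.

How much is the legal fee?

First $99,000 at 42% = $41,580.00
Next $207,500 at 39% = $80,925.00
Next $118,500 at 36% = $42,660.00
Remaining $85,500 at 27% = $23,085.00
Fee: $41,580.00 + $80,925.00 + $42,660.00 + $23,085.00 = $188,250.00

$188,250.00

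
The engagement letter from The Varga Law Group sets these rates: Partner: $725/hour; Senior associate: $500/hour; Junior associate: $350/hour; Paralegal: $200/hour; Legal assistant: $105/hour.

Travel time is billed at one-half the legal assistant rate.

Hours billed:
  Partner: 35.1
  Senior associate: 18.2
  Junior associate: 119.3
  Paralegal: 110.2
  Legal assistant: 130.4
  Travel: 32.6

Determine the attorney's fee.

$113,746.00

Partner: 35.1 × $725 = $25,447.50
Senior associate: 18.2 × $500 = $9,100.00
Junior associate: 119.3 × $350 = $41,755.00
Paralegal: 110.2 × $200 = $22,040.00
Legal assistant: 130.4 × $105 = $13,692.00
Subtotal: $25,447.50 + $9,100.00 + $41,755.00 + $22,040.00 + $13,692.00 = $112,034.50
Travel: 32.6 × ($105 ÷ 2) = 32.6 × $52.50 = $1,711.50
Total: $112,034.50 + $1,711.50 = $113,746.00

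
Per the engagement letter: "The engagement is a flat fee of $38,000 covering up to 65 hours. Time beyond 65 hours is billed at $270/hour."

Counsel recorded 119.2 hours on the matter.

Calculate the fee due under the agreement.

$52,634.00

Flat fee: $38,000.00
Excess hours: 119.2 − 65 = 54.2
Overrun: 54.2 × $270 = $14,634.00
Total: $38,000.00 + $14,634.00 = $52,634.00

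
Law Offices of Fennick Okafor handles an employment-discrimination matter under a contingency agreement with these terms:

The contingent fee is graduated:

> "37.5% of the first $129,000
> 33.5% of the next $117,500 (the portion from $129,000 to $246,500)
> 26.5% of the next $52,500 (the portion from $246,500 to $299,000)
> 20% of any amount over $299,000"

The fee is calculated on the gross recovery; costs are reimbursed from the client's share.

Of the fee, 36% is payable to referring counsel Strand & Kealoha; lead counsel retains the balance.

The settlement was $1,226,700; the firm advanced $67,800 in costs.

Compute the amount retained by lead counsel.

$183,801.60

Fee base is the gross recovery, $1,226,700; costs are reimbursed separately.
First $129,000 at 37.5% = $48,375.00
Next $117,500 at 33.5% = $39,362.50
Next $52,500 at 26.5% = $13,912.50
Remaining $927,700 at 20% = $185,540.00
Fee: $48,375.00 + $39,362.50 + $13,912.50 + $185,540.00 = $287,190.00
Referral share: 36% of $287,190.00 = $103,388.40; lead counsel retains $287,190.00 − $103,388.40 = $183,801.60.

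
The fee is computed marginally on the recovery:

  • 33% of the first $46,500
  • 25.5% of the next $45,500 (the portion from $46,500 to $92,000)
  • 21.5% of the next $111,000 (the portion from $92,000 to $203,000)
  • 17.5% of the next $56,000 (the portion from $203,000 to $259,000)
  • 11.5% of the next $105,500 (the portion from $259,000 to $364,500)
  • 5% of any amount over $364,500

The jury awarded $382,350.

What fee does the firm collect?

$73,637.50

First $46,500 at 33% = $15,345.00
Next $45,500 at 25.5% = $11,602.50
Next $111,000 at 21.5% = $23,865.00
Next $56,000 at 17.5% = $9,800.00
Next $105,500 at 11.5% = $12,132.50
Remaining $17,850 at 5% = $892.50
Fee: $15,345.00 + $11,602.50 + $23,865.00 + $9,800.00 + $12,132.50 + $892.50 = $73,637.50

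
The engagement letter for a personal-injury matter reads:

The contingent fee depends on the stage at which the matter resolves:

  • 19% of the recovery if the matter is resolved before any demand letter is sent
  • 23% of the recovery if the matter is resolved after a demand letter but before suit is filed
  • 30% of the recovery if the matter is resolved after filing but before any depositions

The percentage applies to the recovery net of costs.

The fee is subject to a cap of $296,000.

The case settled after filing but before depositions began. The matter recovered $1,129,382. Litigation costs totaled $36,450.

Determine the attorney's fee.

$296,000.00

Fee base (net of costs): $1,129,382 − $36,450 = $1,092,932
The matter settled after filing but before depositions began, so the 30% rate applies.
$1,092,932 × 30% = $327,879.60
$327,879.60 exceeds the $296,000 cap, so the fee is capped at $296,000.00.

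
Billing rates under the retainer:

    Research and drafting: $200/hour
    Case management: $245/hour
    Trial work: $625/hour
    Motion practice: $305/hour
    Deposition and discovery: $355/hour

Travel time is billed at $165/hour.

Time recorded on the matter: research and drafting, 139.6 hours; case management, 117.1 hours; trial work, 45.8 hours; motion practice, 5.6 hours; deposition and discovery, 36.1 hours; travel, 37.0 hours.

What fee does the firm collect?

Research and drafting: 139.6 × $200 = $27,920.00
Case management: 117.1 × $245 = $28,689.50
Trial work: 45.8 × $625 = $28,625.00
Motion practice: 5.6 × $305 = $1,708.00
Deposition and discovery: 36.1 × $355 = $12,815.50
Subtotal: $27,920.00 + $28,689.50 + $28,625.00 + $1,708.00 + $12,815.50 = $99,758.00
Travel: 37.0 × $165 = $6,105.00
Total: $99,758.00 + $6,105.00 = $105,863.00

$105,863.00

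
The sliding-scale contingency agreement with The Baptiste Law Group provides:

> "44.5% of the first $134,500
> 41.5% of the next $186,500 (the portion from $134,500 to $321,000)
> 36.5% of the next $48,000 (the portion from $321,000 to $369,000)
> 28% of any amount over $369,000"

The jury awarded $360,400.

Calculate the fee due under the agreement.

First $134,500 at 44.5% = $59,852.50
Next $186,500 at 41.5% = $77,397.50
Remaining $39,400 at 36.5% = $14,381.00
Fee: $59,852.50 + $77,397.50 + $14,381.00 = $151,631.00

$151,631.00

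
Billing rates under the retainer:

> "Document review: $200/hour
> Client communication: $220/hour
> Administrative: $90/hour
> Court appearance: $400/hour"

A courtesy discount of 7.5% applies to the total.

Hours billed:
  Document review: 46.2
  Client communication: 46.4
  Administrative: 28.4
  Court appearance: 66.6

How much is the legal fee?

Document review: 46.2 × $200 = $9,240.00
Client communication: 46.4 × $220 = $10,208.00
Administrative: 28.4 × $90 = $2,556.00
Court appearance: 66.6 × $400 = $26,640.00
Subtotal: $48,644.00
Less 7.5% discount: −$3,648.30
Total: $48,644.00 − $3,648.30 = $44,995.70

$44,995.70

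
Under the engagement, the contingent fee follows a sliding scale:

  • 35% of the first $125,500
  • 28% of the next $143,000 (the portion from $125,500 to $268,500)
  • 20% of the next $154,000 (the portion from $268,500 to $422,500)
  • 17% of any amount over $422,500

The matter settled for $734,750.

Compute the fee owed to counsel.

First $125,500 at 35% = $43,925.00
Next $143,000 at 28% = $40,040.00
Next $154,000 at 20% = $30,800.00
Remaining $312,250 at 17% = $53,082.50
Fee: $43,925.00 + $40,040.00 + $30,800.00 + $53,082.50 = $167,847.50

$167,847.50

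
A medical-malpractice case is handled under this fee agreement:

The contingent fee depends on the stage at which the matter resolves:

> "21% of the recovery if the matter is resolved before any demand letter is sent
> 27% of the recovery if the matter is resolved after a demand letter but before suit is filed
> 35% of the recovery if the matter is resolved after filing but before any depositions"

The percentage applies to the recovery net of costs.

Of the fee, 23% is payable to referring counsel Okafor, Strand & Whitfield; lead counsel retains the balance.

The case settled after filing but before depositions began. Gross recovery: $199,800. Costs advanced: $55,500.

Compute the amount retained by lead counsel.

$38,888.85

Fee base (net of costs): $199,800 − $55,500 = $144,300
The matter settled after filing but before depositions began, so the 35% rate applies.
$144,300 × 35% = $50,505.00
Referral share: 23% of $50,505.00 = $11,616.15; lead counsel retains $50,505.00 − $11,616.15 = $38,888.85.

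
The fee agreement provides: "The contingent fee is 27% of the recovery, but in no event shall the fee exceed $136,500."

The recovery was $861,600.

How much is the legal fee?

$136,500.00

27% of $861,600 = $232,632.00
That exceeds the $136,500 cap, so the fee is capped at $136,500.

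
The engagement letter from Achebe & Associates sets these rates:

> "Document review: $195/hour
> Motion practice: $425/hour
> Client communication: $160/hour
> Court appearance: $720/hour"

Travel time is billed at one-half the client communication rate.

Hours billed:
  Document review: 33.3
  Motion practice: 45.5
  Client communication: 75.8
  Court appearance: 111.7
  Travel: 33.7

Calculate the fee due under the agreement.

Document review: 33.3 × $195 = $6,493.50
Motion practice: 45.5 × $425 = $19,337.50
Client communication: 75.8 × $160 = $12,128.00
Court appearance: 111.7 × $720 = $80,424.00
Subtotal: $6,493.50 + $19,337.50 + $12,128.00 + $80,424.00 = $118,383.00
Travel: 33.7 × ($160 ÷ 2) = 33.7 × $80.00 = $2,696.00
Total: $118,383.00 + $2,696.00 = $121,079.00

$121,079.00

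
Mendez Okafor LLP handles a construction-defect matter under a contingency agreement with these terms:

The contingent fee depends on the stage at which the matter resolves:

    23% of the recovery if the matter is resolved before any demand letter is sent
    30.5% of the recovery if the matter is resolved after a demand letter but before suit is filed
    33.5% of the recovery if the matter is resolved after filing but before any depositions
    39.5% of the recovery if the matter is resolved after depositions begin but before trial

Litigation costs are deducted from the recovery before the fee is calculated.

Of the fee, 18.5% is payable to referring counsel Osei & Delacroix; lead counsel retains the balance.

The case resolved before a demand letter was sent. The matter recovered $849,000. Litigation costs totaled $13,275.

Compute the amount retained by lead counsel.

$156,656.65

Fee base (net of costs): $849,000 − $13,275 = $835,725
The matter resolved before a demand letter was sent, so the 23% rate applies.
$835,725 × 23% = $192,216.75
Referral share: 18.5% of $192,216.75 = $35,560.10; lead counsel retains $192,216.75 − $35,560.10 = $156,656.65.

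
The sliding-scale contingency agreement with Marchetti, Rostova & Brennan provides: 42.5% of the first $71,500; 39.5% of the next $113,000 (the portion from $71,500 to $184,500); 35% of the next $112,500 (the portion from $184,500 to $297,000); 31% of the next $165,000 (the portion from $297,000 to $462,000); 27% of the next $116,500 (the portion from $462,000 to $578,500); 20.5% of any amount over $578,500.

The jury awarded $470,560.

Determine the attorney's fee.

First $71,500 at 42.5% = $30,387.50
Next $113,000 at 39.5% = $44,635.00
Next $112,500 at 35% = $39,375.00
Next $165,000 at 31% = $51,150.00
Remaining $8,560 at 27% = $2,311.20
Fee: $30,387.50 + $44,635.00 + $39,375.00 + $51,150.00 + $2,311.20 = $167,858.70

$167,858.70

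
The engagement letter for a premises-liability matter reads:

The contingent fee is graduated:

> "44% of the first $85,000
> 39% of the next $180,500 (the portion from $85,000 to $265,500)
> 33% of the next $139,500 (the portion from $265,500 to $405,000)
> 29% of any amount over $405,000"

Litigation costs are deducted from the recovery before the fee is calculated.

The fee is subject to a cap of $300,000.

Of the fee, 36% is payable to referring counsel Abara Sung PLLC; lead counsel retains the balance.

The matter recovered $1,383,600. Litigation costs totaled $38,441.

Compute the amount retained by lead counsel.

Fee base (net of costs): $1,383,600 − $38,441 = $1,345,159
First $85,000 at 44% = $37,400.00
Next $180,500 at 39% = $70,395.00
Next $139,500 at 33% = $46,035.00
Remaining $940,159 at 29% = $272,646.11
Fee: $37,400.00 + $70,395.00 + $46,035.00 + $272,646.11 = $426,476.11
$426,476.11 exceeds the $300,000 cap, so the fee is capped at $300,000.00.
Referral share: 36% of $300,000.00 = $108,000.00; lead counsel retains $300,000.00 − $108,000.00 = $192,000.00.

$192,000.00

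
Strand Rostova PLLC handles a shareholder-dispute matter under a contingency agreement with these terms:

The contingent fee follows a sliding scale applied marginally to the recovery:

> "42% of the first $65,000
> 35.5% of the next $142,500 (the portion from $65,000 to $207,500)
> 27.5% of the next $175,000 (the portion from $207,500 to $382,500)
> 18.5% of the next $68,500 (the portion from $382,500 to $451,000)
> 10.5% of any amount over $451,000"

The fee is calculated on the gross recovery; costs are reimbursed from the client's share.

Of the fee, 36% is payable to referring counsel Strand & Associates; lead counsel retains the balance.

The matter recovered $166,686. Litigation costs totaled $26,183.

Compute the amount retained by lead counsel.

Fee base is the gross recovery, $166,686; costs are reimbursed separately.
First $65,000 at 42% = $27,300.00
Remaining $101,686 at 35.5% = $36,098.53
Fee: $27,300.00 + $36,098.53 = $63,398.53
Referral share: 36% of $63,398.53 = $22,823.47; lead counsel retains $63,398.53 − $22,823.47 = $40,575.06.

$40,575.06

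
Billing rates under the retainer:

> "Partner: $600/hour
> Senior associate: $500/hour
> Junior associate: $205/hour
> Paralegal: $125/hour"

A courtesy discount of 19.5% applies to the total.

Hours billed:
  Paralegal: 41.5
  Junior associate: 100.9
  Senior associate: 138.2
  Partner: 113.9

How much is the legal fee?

Partner: 113.9 × $600 = $68,340.00
Senior associate: 138.2 × $500 = $69,100.00
Junior associate: 100.9 × $205 = $20,684.50
Paralegal: 41.5 × $125 = $5,187.50
Subtotal: $163,312.00
Less 19.5% discount: −$31,845.84
Total: $163,312.00 − $31,845.84 = $131,466.16

$131,466.16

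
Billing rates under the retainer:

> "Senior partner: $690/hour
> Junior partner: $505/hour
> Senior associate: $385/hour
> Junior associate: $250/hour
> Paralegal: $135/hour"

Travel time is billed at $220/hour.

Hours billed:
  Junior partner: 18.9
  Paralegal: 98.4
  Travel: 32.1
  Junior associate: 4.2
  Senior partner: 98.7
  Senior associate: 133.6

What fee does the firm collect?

Senior partner: 98.7 × $690 = $68,103.00
Junior partner: 18.9 × $505 = $9,544.50
Senior associate: 133.6 × $385 = $51,436.00
Junior associate: 4.2 × $250 = $1,050.00
Paralegal: 98.4 × $135 = $13,284.00
Subtotal: $68,103.00 + $9,544.50 + $51,436.00 + $1,050.00 + $13,284.00 = $143,417.50
Travel: 32.1 × $220 = $7,062.00
Total: $143,417.50 + $7,062.00 = $150,479.50

$150,479.50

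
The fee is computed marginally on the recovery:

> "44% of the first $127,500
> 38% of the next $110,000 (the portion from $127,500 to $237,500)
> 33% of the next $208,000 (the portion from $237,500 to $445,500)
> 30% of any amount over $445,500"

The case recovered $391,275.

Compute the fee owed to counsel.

$148,645.75

First $127,500 at 44% = $56,100.00
Next $110,000 at 38% = $41,800.00
Remaining $153,775 at 33% = $50,745.75
Fee: $56,100.00 + $41,800.00 + $50,745.75 = $148,645.75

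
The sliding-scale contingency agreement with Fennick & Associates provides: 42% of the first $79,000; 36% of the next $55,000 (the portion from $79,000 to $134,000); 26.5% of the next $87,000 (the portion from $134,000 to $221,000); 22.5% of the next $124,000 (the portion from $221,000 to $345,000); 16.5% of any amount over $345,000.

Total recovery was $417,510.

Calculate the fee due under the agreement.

$115,899.15

First $79,000 at 42% = $33,180.00
Next $55,000 at 36% = $19,800.00
Next $87,000 at 26.5% = $23,055.00
Next $124,000 at 22.5% = $27,900.00
Remaining $72,510 at 16.5% = $11,964.15
Fee: $33,180.00 + $19,800.00 + $23,055.00 + $27,900.00 + $11,964.15 = $115,899.15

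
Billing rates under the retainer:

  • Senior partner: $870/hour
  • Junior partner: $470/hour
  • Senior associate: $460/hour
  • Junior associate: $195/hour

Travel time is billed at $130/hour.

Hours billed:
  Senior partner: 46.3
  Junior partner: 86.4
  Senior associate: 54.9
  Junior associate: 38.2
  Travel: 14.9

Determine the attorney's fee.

Senior partner: 46.3 × $870 = $40,281.00
Junior partner: 86.4 × $470 = $40,608.00
Senior associate: 54.9 × $460 = $25,254.00
Junior associate: 38.2 × $195 = $7,449.00
Subtotal: $40,281.00 + $40,608.00 + $25,254.00 + $7,449.00 = $113,592.00
Travel: 14.9 × $130 = $1,937.00
Total: $113,592.00 + $1,937.00 = $115,529.00

$115,529.00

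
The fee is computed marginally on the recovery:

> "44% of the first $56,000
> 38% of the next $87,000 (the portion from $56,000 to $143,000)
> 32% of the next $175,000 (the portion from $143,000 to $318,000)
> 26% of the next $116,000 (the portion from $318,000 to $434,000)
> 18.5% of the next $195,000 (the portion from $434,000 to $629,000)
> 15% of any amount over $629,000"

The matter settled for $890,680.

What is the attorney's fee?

$219,187.00

First $56,000 at 44% = $24,640.00
Next $87,000 at 38% = $33,060.00
Next $175,000 at 32% = $56,000.00
Next $116,000 at 26% = $30,160.00
Next $195,000 at 18.5% = $36,075.00
Remaining $261,680 at 15% = $39,252.00
Fee: $24,640.00 + $33,060.00 + $56,000.00 + $30,160.00 + $36,075.00 + $39,252.00 = $219,187.00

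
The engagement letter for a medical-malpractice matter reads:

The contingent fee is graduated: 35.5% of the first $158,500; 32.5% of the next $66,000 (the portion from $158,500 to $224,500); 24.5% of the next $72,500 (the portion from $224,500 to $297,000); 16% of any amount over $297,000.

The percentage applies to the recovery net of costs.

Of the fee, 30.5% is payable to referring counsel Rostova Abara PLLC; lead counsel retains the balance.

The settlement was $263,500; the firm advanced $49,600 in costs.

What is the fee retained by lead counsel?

$51,619.39

Fee base (net of costs): $263,500 − $49,600 = $213,900
First $158,500 at 35.5% = $56,267.50
Remaining $55,400 at 32.5% = $18,005.00
Fee: $56,267.50 + $18,005.00 = $74,272.50
Referral share: 30.5% of $74,272.50 = $22,653.11; lead counsel retains $74,272.50 − $22,653.11 = $51,619.39.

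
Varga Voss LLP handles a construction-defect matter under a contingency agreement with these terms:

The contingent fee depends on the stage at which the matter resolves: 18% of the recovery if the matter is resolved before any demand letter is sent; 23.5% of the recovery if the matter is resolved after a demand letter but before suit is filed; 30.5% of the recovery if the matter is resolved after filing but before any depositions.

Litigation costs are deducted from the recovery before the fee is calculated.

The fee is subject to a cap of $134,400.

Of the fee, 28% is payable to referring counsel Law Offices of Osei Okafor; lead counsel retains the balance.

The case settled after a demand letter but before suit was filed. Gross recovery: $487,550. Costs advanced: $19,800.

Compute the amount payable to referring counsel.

Fee base (net of costs): $487,550 − $19,800 = $467,750
The matter settled after a demand letter but before suit was filed, so the 23.5% rate applies.
$467,750 × 23.5% = $109,921.25
$109,921.25 is under the $134,400 cap.
Referral share: 28% of $109,921.25 = $30,777.95; lead counsel retains $109,921.25 − $30,777.95 = $79,143.30.

$30,777.95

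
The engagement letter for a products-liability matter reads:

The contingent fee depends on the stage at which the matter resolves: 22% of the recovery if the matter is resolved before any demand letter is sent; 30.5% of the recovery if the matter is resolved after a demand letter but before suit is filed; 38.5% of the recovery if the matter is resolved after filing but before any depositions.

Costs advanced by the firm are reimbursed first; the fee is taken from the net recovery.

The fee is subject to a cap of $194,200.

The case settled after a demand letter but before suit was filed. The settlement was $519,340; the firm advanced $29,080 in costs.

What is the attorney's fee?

Fee base (net of costs): $519,340 − $29,080 = $490,260
The matter settled after a demand letter but before suit was filed, so the 30.5% rate applies.
$490,260 × 30.5% = $149,529.30
$149,529.30 is under the $194,200 cap.

$149,529.30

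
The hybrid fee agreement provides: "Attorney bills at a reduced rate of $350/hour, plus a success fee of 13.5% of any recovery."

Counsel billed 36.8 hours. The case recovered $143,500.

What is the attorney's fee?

$32,252.50

Hourly: 36.8 × $350 = $12,880.00
Success fee: 13.5% of $143,500 = $19,372.50
Total: $12,880.00 + $19,372.50 = $32,252.50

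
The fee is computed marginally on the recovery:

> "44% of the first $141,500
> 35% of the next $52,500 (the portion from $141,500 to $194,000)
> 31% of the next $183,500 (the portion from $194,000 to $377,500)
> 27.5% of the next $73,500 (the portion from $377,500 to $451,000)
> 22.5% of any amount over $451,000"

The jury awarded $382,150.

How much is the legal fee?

$138,798.75

First $141,500 at 44% = $62,260.00
Next $52,500 at 35% = $18,375.00
Next $183,500 at 31% = $56,885.00
Remaining $4,650 at 27.5% = $1,278.75
Fee: $62,260.00 + $18,375.00 + $56,885.00 + $1,278.75 = $138,798.75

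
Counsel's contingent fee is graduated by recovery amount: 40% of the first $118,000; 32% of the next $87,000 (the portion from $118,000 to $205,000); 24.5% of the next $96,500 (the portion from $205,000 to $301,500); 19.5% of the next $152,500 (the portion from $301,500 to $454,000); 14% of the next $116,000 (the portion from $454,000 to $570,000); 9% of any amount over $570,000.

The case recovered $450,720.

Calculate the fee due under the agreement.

$127,780.40

First $118,000 at 40% = $47,200.00
Next $87,000 at 32% = $27,840.00
Next $96,500 at 24.5% = $23,642.50
Remaining $149,220 at 19.5% = $29,097.90
Fee: $47,200.00 + $27,840.00 + $23,642.50 + $29,097.90 = $127,780.40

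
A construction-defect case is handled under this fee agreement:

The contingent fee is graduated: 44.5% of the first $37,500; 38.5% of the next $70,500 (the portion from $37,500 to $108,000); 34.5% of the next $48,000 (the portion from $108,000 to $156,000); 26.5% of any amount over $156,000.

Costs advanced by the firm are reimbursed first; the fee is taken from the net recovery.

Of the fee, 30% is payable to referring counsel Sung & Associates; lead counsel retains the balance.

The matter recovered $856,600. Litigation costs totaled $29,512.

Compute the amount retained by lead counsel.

Fee base (net of costs): $856,600 − $29,512 = $827,088
First $37,500 at 44.5% = $16,687.50
Next $70,500 at 38.5% = $27,142.50
Next $48,000 at 34.5% = $16,560.00
Remaining $671,088 at 26.5% = $177,838.32
Fee: $16,687.50 + $27,142.50 + $16,560.00 + $177,838.32 = $238,228.32
Referral share: 30% of $238,228.32 = $71,468.50; lead counsel retains $238,228.32 − $71,468.50 = $166,759.82.

$166,759.82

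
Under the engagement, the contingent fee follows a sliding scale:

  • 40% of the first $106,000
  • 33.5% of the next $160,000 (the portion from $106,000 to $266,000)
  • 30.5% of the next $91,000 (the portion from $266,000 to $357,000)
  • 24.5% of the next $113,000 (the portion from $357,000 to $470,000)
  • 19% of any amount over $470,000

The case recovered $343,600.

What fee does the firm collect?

$119,668.00

First $106,000 at 40% = $42,400.00
Next $160,000 at 33.5% = $53,600.00
Remaining $77,600 at 30.5% = $23,668.00
Fee: $42,400.00 + $53,600.00 + $23,668.00 = $119,668.00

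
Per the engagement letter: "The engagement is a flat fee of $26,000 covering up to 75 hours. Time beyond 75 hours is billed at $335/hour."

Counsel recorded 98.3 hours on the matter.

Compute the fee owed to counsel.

$33,805.50

Flat fee: $26,000.00
Excess hours: 98.3 − 75 = 23.3
Overrun: 23.3 × $335 = $7,805.50
Total: $26,000.00 + $7,805.50 = $33,805.50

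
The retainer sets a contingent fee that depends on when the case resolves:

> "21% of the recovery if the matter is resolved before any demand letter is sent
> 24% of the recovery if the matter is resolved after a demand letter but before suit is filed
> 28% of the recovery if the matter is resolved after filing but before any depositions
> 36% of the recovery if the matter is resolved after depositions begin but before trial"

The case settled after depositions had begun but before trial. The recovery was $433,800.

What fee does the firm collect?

The matter settled after depositions had begun but before trial, so the 36% rate applies.
$433,800 × 36% = $156,168.00

$156,168.00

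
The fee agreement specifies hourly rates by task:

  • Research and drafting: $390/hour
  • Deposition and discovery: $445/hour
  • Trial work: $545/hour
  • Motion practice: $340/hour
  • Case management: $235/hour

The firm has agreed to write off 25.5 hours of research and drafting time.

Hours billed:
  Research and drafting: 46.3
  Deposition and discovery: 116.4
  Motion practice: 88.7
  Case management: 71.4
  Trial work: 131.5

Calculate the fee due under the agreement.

Research and drafting: 46.3 × $390 = $18,057.00
Deposition and discovery: 116.4 × $445 = $51,798.00
Trial work: 131.5 × $545 = $71,667.50
Motion practice: 88.7 × $340 = $30,158.00
Case management: 71.4 × $235 = $16,779.00
Subtotal: $188,459.50
Write-off: 25.5 × $390 = $9,945.00
Total: $188,459.50 − $9,945.00 = $178,514.50

$178,514.50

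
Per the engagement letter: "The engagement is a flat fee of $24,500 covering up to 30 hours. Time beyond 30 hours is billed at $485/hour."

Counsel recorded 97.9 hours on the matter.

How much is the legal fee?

$57,431.50

Flat fee: $24,500.00
Excess hours: 97.9 − 30 = 67.9
Overrun: 67.9 × $485 = $32,931.50
Total: $24,500.00 + $32,931.50 = $57,431.50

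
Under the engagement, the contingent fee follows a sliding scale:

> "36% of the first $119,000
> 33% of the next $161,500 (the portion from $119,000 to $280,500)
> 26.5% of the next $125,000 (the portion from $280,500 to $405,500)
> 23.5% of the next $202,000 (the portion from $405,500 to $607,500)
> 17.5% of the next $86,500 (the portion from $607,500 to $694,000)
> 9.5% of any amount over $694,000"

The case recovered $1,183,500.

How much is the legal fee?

$238,370.00

First $119,000 at 36% = $42,840.00
Next $161,500 at 33% = $53,295.00
Next $125,000 at 26.5% = $33,125.00
Next $202,000 at 23.5% = $47,470.00
Next $86,500 at 17.5% = $15,137.50
Remaining $489,500 at 9.5% = $46,502.50
Fee: $42,840.00 + $53,295.00 + $33,125.00 + $47,470.00 + $15,137.50 + $46,502.50 = $238,370.00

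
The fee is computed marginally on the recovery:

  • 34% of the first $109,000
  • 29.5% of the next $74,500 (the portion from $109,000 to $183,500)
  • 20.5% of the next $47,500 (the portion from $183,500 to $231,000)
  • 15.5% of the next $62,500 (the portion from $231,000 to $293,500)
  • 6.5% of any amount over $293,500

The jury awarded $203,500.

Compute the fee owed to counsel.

First $109,000 at 34% = $37,060.00
Next $74,500 at 29.5% = $21,977.50
Remaining $20,000 at 20.5% = $4,100.00
Fee: $37,060.00 + $21,977.50 + $4,100.00 = $63,137.50

$63,137.50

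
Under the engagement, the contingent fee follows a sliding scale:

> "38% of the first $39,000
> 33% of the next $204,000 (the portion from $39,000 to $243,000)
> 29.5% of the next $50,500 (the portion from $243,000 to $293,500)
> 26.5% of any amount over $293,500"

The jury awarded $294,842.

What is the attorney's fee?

$97,393.13

First $39,000 at 38% = $14,820.00
Next $204,000 at 33% = $67,320.00
Next $50,500 at 29.5% = $14,897.50
Remaining $1,342 at 26.5% = $355.63
Fee: $14,820.00 + $67,320.00 + $14,897.50 + $355.63 = $97,393.13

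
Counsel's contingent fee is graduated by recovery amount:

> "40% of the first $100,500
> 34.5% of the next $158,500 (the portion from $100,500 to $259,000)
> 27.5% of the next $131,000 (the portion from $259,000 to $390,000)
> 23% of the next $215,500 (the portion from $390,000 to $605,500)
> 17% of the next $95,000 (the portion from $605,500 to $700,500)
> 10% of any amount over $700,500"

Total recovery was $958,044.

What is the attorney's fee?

First $100,500 at 40% = $40,200.00
Next $158,500 at 34.5% = $54,682.50
Next $131,000 at 27.5% = $36,025.00
Next $215,500 at 23% = $49,565.00
Next $95,000 at 17% = $16,150.00
Remaining $257,544 at 10% = $25,754.40
Fee: $40,200.00 + $54,682.50 + $36,025.00 + $49,565.00 + $16,150.00 + $25,754.40 = $222,376.90

$222,376.90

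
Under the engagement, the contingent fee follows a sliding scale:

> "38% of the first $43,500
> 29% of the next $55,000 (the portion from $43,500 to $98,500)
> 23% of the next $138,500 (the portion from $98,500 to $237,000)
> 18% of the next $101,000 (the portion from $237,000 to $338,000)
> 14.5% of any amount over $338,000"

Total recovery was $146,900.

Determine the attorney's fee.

$43,612.00

First $43,500 at 38% = $16,530.00
Next $55,000 at 29% = $15,950.00
Remaining $48,400 at 23% = $11,132.00
Fee: $16,530.00 + $15,950.00 + $11,132.00 = $43,612.00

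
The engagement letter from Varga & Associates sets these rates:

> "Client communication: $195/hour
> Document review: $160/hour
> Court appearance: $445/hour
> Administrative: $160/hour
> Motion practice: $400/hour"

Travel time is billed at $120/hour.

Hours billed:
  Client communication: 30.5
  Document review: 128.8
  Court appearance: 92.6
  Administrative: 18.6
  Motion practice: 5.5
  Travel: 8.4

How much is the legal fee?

Client communication: 30.5 × $195 = $5,947.50
Document review: 128.8 × $160 = $20,608.00
Court appearance: 92.6 × $445 = $41,207.00
Administrative: 18.6 × $160 = $2,976.00
Motion practice: 5.5 × $400 = $2,200.00
Subtotal: $5,947.50 + $20,608.00 + $41,207.00 + $2,976.00 + $2,200.00 = $72,938.50
Travel: 8.4 × $120 = $1,008.00
Total: $72,938.50 + $1,008.00 = $73,946.50

$73,946.50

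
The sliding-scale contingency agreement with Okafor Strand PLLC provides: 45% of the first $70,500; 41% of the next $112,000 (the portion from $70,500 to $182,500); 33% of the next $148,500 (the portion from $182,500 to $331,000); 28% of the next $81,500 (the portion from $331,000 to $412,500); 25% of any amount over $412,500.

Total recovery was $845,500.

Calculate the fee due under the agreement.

$257,720.00

First $70,500 at 45% = $31,725.00
Next $112,000 at 41% = $45,920.00
Next $148,500 at 33% = $49,005.00
Next $81,500 at 28% = $22,820.00
Remaining $433,000 at 25% = $108,250.00
Fee: $31,725.00 + $45,920.00 + $49,005.00 + $22,820.00 + $108,250.00 = $257,720.00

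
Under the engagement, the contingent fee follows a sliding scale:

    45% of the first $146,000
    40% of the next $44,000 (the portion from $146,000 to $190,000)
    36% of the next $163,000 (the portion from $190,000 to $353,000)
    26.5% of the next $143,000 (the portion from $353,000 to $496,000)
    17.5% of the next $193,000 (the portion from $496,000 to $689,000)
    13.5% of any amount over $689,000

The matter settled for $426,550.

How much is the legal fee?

$161,470.75

First $146,000 at 45% = $65,700.00
Next $44,000 at 40% = $17,600.00
Next $163,000 at 36% = $58,680.00
Remaining $73,550 at 26.5% = $19,490.75
Fee: $65,700.00 + $17,600.00 + $58,680.00 + $19,490.75 = $161,470.75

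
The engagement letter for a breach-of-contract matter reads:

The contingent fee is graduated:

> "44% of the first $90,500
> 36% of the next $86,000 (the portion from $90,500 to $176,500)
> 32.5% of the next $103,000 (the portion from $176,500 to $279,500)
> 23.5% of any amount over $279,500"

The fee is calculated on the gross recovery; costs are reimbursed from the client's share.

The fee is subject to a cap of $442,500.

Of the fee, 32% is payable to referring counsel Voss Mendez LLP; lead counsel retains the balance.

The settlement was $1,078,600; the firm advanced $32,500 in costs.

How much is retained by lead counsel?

$198,589.58

Fee base is the gross recovery, $1,078,600; costs are reimbursed separately.
First $90,500 at 44% = $39,820.00
Next $86,000 at 36% = $30,960.00
Next $103,000 at 32.5% = $33,475.00
Remaining $799,100 at 23.5% = $187,788.50
Fee: $39,820.00 + $30,960.00 + $33,475.00 + $187,788.50 = $292,043.50
$292,043.50 is under the $442,500 cap.
Referral share: 32% of $292,043.50 = $93,453.92; lead counsel retains $292,043.50 − $93,453.92 = $198,589.58.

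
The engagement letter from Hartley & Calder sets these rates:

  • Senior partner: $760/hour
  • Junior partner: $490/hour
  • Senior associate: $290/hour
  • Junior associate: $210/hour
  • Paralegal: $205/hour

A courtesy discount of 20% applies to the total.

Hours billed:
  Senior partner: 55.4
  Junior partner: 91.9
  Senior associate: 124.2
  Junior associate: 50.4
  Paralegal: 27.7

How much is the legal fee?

$111,532.40

Senior partner: 55.4 × $760 = $42,104.00
Junior partner: 91.9 × $490 = $45,031.00
Senior associate: 124.2 × $290 = $36,018.00
Junior associate: 50.4 × $210 = $10,584.00
Paralegal: 27.7 × $205 = $5,678.50
Subtotal: $139,415.50
Less 20% discount: −$27,883.10
Total: $139,415.50 − $27,883.10 = $111,532.40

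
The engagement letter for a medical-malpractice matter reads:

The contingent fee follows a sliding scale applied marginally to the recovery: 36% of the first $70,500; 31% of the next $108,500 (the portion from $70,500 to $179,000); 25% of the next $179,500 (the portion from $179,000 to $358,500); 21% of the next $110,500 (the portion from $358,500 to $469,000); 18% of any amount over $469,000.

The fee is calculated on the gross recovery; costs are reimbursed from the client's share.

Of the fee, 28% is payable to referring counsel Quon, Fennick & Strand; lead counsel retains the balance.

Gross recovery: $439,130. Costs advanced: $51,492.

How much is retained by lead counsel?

Fee base is the gross recovery, $439,130; costs are reimbursed separately.
First $70,500 at 36% = $25,380.00
Next $108,500 at 31% = $33,635.00
Next $179,500 at 25% = $44,875.00
Remaining $80,630 at 21% = $16,932.30
Fee: $25,380.00 + $33,635.00 + $44,875.00 + $16,932.30 = $120,822.30
Referral share: 28% of $120,822.30 = $33,830.24; lead counsel retains $120,822.30 − $33,830.24 = $86,992.06.

$86,992.06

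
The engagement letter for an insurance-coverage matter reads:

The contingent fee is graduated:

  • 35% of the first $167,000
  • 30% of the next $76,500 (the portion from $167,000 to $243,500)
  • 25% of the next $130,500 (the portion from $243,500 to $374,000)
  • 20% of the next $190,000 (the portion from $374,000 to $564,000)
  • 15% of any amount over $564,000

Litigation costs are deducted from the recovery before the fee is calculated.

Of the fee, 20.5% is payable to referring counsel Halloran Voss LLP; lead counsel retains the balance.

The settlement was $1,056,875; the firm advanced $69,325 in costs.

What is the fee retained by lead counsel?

Fee base (net of costs): $1,056,875 − $69,325 = $987,550
First $167,000 at 35% = $58,450.00
Next $76,500 at 30% = $22,950.00
Next $130,500 at 25% = $32,625.00
Next $190,000 at 20% = $38,000.00
Remaining $423,550 at 15% = $63,532.50
Fee: $58,450.00 + $22,950.00 + $32,625.00 + $38,000.00 + $63,532.50 = $215,557.50
Referral share: 20.5% of $215,557.50 = $44,189.29; lead counsel retains $215,557.50 − $44,189.29 = $171,368.21.

$171,368.21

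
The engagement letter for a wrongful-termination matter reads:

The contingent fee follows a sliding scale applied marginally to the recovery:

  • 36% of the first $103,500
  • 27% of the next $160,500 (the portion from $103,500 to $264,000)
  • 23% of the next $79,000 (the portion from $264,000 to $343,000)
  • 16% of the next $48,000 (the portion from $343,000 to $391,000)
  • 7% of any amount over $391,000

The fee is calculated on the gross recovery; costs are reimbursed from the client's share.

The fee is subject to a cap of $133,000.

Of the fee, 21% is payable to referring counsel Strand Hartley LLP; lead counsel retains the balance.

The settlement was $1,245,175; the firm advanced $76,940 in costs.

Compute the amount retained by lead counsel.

$105,070.00

Fee base is the gross recovery, $1,245,175; costs are reimbursed separately.
First $103,500 at 36% = $37,260.00
Next $160,500 at 27% = $43,335.00
Next $79,000 at 23% = $18,170.00
Next $48,000 at 16% = $7,680.00
Remaining $854,175 at 7% = $59,792.25
Fee: $37,260.00 + $43,335.00 + $18,170.00 + $7,680.00 + $59,792.25 = $166,237.25
$166,237.25 exceeds the $133,000 cap, so the fee is capped at $133,000.00.
Referral share: 21% of $133,000.00 = $27,930.00; lead counsel retains $133,000.00 − $27,930.00 = $105,070.00.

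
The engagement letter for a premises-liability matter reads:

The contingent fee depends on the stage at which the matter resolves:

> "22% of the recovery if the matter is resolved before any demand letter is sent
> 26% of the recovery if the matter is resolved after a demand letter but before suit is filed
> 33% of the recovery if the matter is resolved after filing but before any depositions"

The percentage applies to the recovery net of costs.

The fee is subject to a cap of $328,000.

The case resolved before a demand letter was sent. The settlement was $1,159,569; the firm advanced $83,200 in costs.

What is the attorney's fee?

$236,801.18

Fee base (net of costs): $1,159,569 − $83,200 = $1,076,369
The matter resolved before a demand letter was sent, so the 22% rate applies.
$1,076,369 × 22% = $236,801.18
$236,801.18 is under the $328,000 cap.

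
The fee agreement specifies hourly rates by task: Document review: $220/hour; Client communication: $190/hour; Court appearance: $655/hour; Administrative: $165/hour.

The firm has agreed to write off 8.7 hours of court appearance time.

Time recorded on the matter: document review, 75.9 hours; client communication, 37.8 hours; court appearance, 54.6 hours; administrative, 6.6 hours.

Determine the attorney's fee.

$55,033.50

Document review: 75.9 × $220 = $16,698.00
Client communication: 37.8 × $190 = $7,182.00
Court appearance: 54.6 × $655 = $35,763.00
Administrative: 6.6 × $165 = $1,089.00
Subtotal: $60,732.00
Write-off: 8.7 × $655 = $5,698.50
Total: $60,732.00 − $5,698.50 = $55,033.50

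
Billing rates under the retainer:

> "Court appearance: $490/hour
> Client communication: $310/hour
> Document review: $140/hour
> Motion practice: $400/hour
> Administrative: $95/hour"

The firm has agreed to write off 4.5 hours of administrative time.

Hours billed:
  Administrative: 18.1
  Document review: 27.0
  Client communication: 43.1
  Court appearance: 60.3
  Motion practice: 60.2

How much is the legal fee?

$72,060.00

Court appearance: 60.3 × $490 = $29,547.00
Client communication: 43.1 × $310 = $13,361.00
Document review: 27.0 × $140 = $3,780.00
Motion practice: 60.2 × $400 = $24,080.00
Administrative: 18.1 × $95 = $1,719.50
Subtotal: $72,487.50
Write-off: 4.5 × $95 = $427.50
Total: $72,487.50 − $427.50 = $72,060.00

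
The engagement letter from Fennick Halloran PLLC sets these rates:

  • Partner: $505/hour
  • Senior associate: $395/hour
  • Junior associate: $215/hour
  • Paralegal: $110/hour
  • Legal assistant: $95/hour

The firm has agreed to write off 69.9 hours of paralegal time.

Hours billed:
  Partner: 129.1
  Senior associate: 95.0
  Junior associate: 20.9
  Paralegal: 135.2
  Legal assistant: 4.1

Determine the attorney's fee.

$114,786.50

Partner: 129.1 × $505 = $65,195.50
Senior associate: 95.0 × $395 = $37,525.00
Junior associate: 20.9 × $215 = $4,493.50
Paralegal: 135.2 × $110 = $14,872.00
Legal assistant: 4.1 × $95 = $389.50
Subtotal: $122,475.50
Write-off: 69.9 × $110 = $7,689.00
Total: $122,475.50 − $7,689.00 = $114,786.50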